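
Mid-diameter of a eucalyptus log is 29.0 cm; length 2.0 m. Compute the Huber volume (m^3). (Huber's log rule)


Huber: V = Am * L,  Am = pi*(Dm/200)^2
Am = pi*(29.0/200)^2 = 0.066052 m^2
V = 0.066052*2.0 = 0.1321 m^3

0.1321


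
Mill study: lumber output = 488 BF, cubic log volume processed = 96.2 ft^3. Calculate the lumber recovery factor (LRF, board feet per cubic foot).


Formula: LRF = Lumber Output (BF) / Log Input (ft^3)
LRF = 488 BF / 96.2 ft^3
LRF = 5.07 BF/ft^3

5.07


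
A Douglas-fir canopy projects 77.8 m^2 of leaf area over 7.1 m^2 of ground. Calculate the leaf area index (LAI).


Formula: LAI = total leaf area / ground area  (dimensionless)
LAI = 77.8 m^2 / 7.1 m^2
LAI = 10.96

10.96


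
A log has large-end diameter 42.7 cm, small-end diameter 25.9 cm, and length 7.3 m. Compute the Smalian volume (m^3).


Smalian: V = (A1 + A2)/2 * L,  A = pi*(D/200)^2
A1 = pi*(42.7/200)^2 = 0.143201 m^2
A2 = pi*(25.9/200)^2 = 0.052685 m^2
V = (0.143201+0.052685)/2*7.3 = 0.715 m^3

0.715


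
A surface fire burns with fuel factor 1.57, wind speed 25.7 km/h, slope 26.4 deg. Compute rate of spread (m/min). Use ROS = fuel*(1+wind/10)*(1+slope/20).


Formula: ROS = fuel * (1 + wind/10) * (1 + slope/20)
Wind factor = 1 + 25.7/10 = 3.57
Slope factor = 1 + 26.4/20 = 2.32
ROS = 1.57 * 3.57 * 2.32 = 13.0 m/min

13.0


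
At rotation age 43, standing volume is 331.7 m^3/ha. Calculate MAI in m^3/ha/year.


Formula: MAI = Total Volume / Stand Age
MAI = 331.7 m^3/ha / 43 years
MAI = 7.71 m^3/ha/year

7.71


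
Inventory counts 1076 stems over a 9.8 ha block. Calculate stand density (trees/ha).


Formula: Stand Density = N_trees / Area_ha
Density = 1076 trees / 9.8 ha
Density = 110 trees/ha

110


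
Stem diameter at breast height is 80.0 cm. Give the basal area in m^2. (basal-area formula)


Formula: BA = pi * (DBH/2)^2 / 10000  (cm^2 to m^2)
Radius = DBH/2 = 80.0/2 = 40.0 cm
BA = pi * 40.0^2 / 10000
   = 5026.5482 cm^2 / 10000
   = 0.5027 m^2

0.5027


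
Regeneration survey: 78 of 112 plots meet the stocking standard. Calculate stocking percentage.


Formula: Stocking % = stocked plots / total plots * 100
Stocking = 78 / 112 * 100
Stocking = 0.6964 * 100 = 69.6%

69.6


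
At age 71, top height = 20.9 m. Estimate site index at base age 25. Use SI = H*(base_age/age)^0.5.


Formula: SI = H_dom * (base_age / age)^0.5
Age ratio = 25 / 71 = 0.35211
sqrt(age_ratio) = 0.59339
SI = 20.9 * 0.59339 = 12.4 m

12.4


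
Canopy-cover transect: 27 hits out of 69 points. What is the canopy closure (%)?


Formula: Canopy closure = covered points / total points * 100
Closure = 27 / 69 * 100
Closure = 0.3913 * 100 = 39.1%

39.1


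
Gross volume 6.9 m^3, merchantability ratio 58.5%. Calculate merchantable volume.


Formula: MV = V_total * (merchantable_pct / 100)
Merchantable fraction = 58.5% / 100 = 0.585
MV = 6.9 m^3 * 0.585 = 4.037 m^3

4.037


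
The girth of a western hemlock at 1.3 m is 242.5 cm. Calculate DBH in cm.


Formula: DBH = C / pi
DBH = 242.5 / pi
pi = 3.14159...
DBH = 77.2 cm

77.2


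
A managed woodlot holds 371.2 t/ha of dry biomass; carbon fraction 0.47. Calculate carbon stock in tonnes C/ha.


Formula: Carbon Stock = Biomass * Carbon Fraction
C = 371.2 t/ha * 0.47
C = 174.5 t C/ha

174.5


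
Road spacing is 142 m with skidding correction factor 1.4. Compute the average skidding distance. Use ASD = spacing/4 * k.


Formula: ASD = (spacing / 4) * correction
Uncorrected distance = spacing / 4 = 142 / 4 = 35.5 m
ASD = 35.5 * 1.4 = 50 m

50


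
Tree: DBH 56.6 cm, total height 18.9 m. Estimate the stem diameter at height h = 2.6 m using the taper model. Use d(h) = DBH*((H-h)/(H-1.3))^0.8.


Taper: d(h) = DBH * ((H - h) / (H - 1.3))^0.8
Numerator = H - h = 18.9 - 2.6 = 16.3 m
Denominator = H - 1.3 = 18.9 - 1.3 = 17.6 m
Ratio = 16.3 / 17.6 = 0.92614
d = 56.6 * 0.92614^0.8 = 53.2 cm

53.2


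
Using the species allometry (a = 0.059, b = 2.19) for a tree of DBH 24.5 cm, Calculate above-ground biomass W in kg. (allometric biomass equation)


Formula: W = a * DBH^b  (allometric power law)
DBH^b = 24.5^2.19 = 1102.2338
W = 0.059 * 1102.2338 = 65.0 kg

65.0


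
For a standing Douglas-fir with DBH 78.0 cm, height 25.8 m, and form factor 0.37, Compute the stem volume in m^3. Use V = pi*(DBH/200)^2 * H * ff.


Formula: V = pi * (DBH/200)^2 * H * ff
Radius = DBH/200 = 78.0/200 = 0.39 m
Radius^2 = 0.39^2 = 0.1521 m^2
V = pi * 0.1521 * 25.8 * 0.37
V = 4.561 m^3

4.561


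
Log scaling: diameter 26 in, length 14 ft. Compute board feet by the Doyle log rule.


Doyle: BF = (D - 4)^2 * L / 16
Adjusted diameter = 26 - 4 = 22 in
(D-4)^2 = 22^2 = 484
BF = 484 * 14 / 16 = 424 BF

424


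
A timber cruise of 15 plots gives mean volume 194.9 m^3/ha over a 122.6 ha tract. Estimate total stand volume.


Formula: Total Volume = Mean Volume per ha * Total Area
Total Volume = 194.9 m^3/ha * 122.6 ha
Total Volume = 23895 m^3

23895


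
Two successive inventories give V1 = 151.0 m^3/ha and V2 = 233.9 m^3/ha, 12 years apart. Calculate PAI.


Formula: PAI = (V_T2 - V_T1) / (T2 - T1)
Volume increment = 233.9 - 151.0 = 82.9 m^3/ha
PAI = 82.9 / 12 = 6.91 m^3/ha/year

6.91


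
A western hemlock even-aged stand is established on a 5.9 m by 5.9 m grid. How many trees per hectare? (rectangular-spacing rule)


Formula: TPH = 10000 m^2/ha / (spacing_x * spacing_y)
Area per tree = 5.9 m * 5.9 m = 34.81 m^2
TPH = 10000 / 34.81 = 287 trees/ha

287


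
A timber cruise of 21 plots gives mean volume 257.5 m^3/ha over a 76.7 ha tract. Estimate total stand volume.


Formula: Total Volume = Mean Volume per ha * Total Area
Total Volume = 257.5 m^3/ha * 76.7 ha
Total Volume = 19750 m^3

19750


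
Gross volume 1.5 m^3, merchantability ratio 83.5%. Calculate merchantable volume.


Formula: MV = V_total * (merchantable_pct / 100)
Merchantable fraction = 83.5% / 100 = 0.835
MV = 1.5 m^3 * 0.835 = 1.253 m^3

1.253


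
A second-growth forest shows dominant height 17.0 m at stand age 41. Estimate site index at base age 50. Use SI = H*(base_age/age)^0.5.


Formula: SI = H_dom * (base_age / age)^0.5
Age ratio = 50 / 41 = 1.21951
sqrt(age_ratio) = 1.10432
SI = 17.0 * 1.10432 = 18.8 m

18.8


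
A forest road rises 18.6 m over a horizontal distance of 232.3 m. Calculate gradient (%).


Formula: Gradient = rise / run * 100
Gradient = 18.6 / 232.3 * 100 = 8.0%

8.0


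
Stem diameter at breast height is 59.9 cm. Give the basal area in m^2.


Formula: BA = pi * (DBH/2)^2 / 10000  (cm^2 to m^2)
Radius = DBH/2 = 59.9/2 = 29.95 cm
BA = pi * 29.95^2 / 10000
   = 2818.0165 cm^2 / 10000
   = 0.2818 m^2

0.2818


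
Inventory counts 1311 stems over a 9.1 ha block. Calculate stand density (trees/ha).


Formula: Stand Density = N_trees / Area_ha
Density = 1311 trees / 9.1 ha
Density = 144 trees/ha

144


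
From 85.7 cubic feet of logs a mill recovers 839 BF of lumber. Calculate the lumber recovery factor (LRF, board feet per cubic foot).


Formula: LRF = Lumber Output (BF) / Log Input (ft^3)
LRF = 839 BF / 85.7 ft^3
LRF = 9.79 BF/ft^3

9.79


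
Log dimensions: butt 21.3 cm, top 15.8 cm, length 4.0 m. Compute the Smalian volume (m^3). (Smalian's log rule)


Smalian: V = (A1 + A2)/2 * L,  A = pi*(D/200)^2
A1 = pi*(21.3/200)^2 = 0.035633 m^2
A2 = pi*(15.8/200)^2 = 0.019607 m^2
V = (0.035633+0.019607)/2*4.0 = 0.1105 m^3

0.1105


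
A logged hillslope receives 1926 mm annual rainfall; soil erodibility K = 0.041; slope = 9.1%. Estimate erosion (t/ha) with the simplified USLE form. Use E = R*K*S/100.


Formula: E = R * K * S / 100  (simplified USLE)
R * K = 1926 * 0.041 = 78.966
E = 78.966 * 9.1 / 100 = 7.19 t/ha

7.19


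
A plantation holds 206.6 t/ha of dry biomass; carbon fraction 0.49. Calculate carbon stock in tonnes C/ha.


Formula: Carbon Stock = Biomass * Carbon Fraction
C = 206.6 t/ha * 0.49
C = 101.2 t C/ha

101.2


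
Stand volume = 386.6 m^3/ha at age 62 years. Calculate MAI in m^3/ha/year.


Formula: MAI = Total Volume / Stand Age
MAI = 386.6 m^3/ha / 62 years
MAI = 6.24 m^3/ha/year

6.24


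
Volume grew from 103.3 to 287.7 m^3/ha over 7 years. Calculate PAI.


Formula: PAI = (V_T2 - V_T1) / (T2 - T1)
Volume increment = 287.7 - 103.3 = 184.4 m^3/ha
PAI = 184.4 / 7 = 26.34 m^3/ha/year

26.34


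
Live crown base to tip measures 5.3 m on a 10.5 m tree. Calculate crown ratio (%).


Formula: Crown Ratio = (Crown Length / Total Height) * 100
CR = (5.3 m / 10.5 m) * 100
CR = 0.5048 * 100 = 50.5%

50.5


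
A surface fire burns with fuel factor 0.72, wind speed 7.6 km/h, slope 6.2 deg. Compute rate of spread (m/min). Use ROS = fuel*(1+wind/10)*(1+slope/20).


Formula: ROS = fuel * (1 + wind/10) * (1 + slope/20)
Wind factor = 1 + 7.6/10 = 1.76
Slope factor = 1 + 6.2/20 = 1.31
ROS = 0.72 * 1.76 * 1.31 = 1.66 m/min

1.66


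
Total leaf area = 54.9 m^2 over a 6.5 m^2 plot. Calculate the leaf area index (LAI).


Formula: LAI = total leaf area / ground area  (dimensionless)
LAI = 54.9 m^2 / 6.5 m^2
LAI = 8.45

8.45


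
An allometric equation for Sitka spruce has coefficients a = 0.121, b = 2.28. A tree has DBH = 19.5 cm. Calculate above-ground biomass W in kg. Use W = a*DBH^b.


Formula: W = a * DBH^b  (allometric power law)
DBH^b = 19.5^2.28 = 873.5322
W = 0.121 * 873.5322 = 105.7 kg

105.7


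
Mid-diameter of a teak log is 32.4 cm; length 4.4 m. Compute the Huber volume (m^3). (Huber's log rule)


Huber: V = Am * L,  Am = pi*(Dm/200)^2
Am = pi*(32.4/200)^2 = 0.082448 m^2
V = 0.082448*4.4 = 0.3628 m^3

0.3628


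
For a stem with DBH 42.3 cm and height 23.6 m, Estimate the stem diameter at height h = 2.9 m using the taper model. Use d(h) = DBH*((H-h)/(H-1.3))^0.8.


Taper: d(h) = DBH * ((H - h) / (H - 1.3))^0.8
Numerator = H - h = 23.6 - 2.9 = 20.7 m
Denominator = H - 1.3 = 23.6 - 1.3 = 22.3 m
Ratio = 20.7 / 22.3 = 0.92825
d = 42.3 * 0.92825^0.8 = 39.9 cm

39.9


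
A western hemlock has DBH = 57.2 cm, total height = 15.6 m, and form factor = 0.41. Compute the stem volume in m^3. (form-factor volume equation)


Formula: V = pi * (DBH/200)^2 * H * ff
Radius = DBH/200 = 57.2/200 = 0.286 m
Radius^2 = 0.286^2 = 0.081796 m^2
V = pi * 0.081796 * 15.6 * 0.41
V = 1.644 m^3

1.644


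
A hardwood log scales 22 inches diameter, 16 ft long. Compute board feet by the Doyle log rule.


Doyle: BF = (D - 4)^2 * L / 16
Adjusted diameter = 22 - 4 = 18 in
(D-4)^2 = 18^2 = 324
BF = 324 * 16 / 16 = 324 BF

324


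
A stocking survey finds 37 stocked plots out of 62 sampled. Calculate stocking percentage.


Formula: Stocking % = stocked plots / total plots * 100
Stocking = 37 / 62 * 100
Stocking = 0.5968 * 100 = 59.7%

59.7


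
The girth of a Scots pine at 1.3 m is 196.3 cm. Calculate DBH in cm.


Formula: DBH = C / pi
DBH = 196.3 / pi
pi = 3.14159...
DBH = 62.5 cm

62.5


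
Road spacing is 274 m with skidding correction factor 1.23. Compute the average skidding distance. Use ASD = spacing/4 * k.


Formula: ASD = (spacing / 4) * correction
Uncorrected distance = spacing / 4 = 274 / 4 = 68.5 m
ASD = 68.5 * 1.23 = 84 m

84


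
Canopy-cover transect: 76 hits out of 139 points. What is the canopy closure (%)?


Formula: Canopy closure = covered points / total points * 100
Closure = 76 / 139 * 100
Closure = 0.5468 * 100 = 54.7%

54.7


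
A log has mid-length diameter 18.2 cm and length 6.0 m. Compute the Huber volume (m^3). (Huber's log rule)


Huber: V = Am * L,  Am = pi*(Dm/200)^2
Am = pi*(18.2/200)^2 = 0.026016 m^2
V = 0.026016*6.0 = 0.1561 m^3

0.1561


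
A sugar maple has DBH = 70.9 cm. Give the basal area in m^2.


Formula: BA = pi * (DBH/2)^2 / 10000  (cm^2 to m^2)
Radius = DBH/2 = 70.9/2 = 35.45 cm
BA = pi * 35.45^2 / 10000
   = 3948.0473 cm^2 / 10000
   = 0.3948 m^2

0.3948


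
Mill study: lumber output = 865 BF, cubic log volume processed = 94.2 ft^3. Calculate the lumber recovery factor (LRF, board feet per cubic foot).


Formula: LRF = Lumber Output (BF) / Log Input (ft^3)
LRF = 865 BF / 94.2 ft^3
LRF = 9.18 BF/ft^3

9.18


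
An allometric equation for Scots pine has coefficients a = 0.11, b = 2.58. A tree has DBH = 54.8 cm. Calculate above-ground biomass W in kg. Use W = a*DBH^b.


Formula: W = a * DBH^b  (allometric power law)
DBH^b = 54.8^2.58 = 30623.4306
W = 0.11 * 30623.4306 = 3368.6 kg

3368.6


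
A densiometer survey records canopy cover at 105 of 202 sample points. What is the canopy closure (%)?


Formula: Canopy closure = covered points / total points * 100
Closure = 105 / 202 * 100
Closure = 0.5198 * 100 = 52.0%

52.0


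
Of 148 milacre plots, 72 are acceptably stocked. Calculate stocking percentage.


Formula: Stocking % = stocked plots / total plots * 100
Stocking = 72 / 148 * 100
Stocking = 0.4865 * 100 = 48.6%

48.6


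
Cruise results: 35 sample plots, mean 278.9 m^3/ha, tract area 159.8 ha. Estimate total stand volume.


Formula: Total Volume = Mean Volume per ha * Total Area
Total Volume = 278.9 m^3/ha * 159.8 ha
Total Volume = 44568 m^3

44568


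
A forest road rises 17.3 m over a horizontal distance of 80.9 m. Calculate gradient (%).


Formula: Gradient = rise / run * 100
Gradient = 17.3 / 80.9 * 100 = 21.4%

21.4


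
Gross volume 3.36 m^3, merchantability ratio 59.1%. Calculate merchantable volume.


Formula: MV = V_total * (merchantable_pct / 100)
Merchantable fraction = 59.1% / 100 = 0.591
MV = 3.36 m^3 * 0.591 = 1.986 m^3

1.986


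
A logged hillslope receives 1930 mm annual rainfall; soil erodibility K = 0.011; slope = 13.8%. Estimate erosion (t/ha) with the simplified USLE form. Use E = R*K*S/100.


Formula: E = R * K * S / 100  (simplified USLE)
R * K = 1930 * 0.011 = 21.23
E = 21.23 * 13.8 / 100 = 2.93 t/ha

2.93


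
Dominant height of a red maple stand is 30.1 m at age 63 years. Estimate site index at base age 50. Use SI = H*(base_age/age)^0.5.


Formula: SI = H_dom * (base_age / age)^0.5
Age ratio = 50 / 63 = 0.79365
sqrt(age_ratio) = 0.89087
SI = 30.1 * 0.89087 = 26.8 m

26.8


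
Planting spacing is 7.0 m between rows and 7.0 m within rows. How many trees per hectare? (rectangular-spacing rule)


Formula: TPH = 10000 m^2/ha / (spacing_x * spacing_y)
Area per tree = 7.0 m * 7.0 m = 49.0 m^2
TPH = 10000 / 49.0 = 204 trees/ha

204


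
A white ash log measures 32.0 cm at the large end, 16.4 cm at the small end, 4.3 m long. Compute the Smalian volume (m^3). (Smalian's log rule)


Smalian: V = (A1 + A2)/2 * L,  A = pi*(D/200)^2
A1 = pi*(32.0/200)^2 = 0.080425 m^2
A2 = pi*(16.4/200)^2 = 0.021124 m^2
V = (0.080425+0.021124)/2*4.3 = 0.2183 m^3

0.2183


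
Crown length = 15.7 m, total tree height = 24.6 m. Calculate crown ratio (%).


Formula: Crown Ratio = (Crown Length / Total Height) * 100
CR = (15.7 m / 24.6 m) * 100
CR = 0.6382 * 100 = 63.8%

63.8


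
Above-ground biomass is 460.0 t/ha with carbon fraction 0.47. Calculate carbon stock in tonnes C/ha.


Formula: Carbon Stock = Biomass * Carbon Fraction
C = 460.0 t/ha * 0.47
C = 216.2 t C/ha

216.2


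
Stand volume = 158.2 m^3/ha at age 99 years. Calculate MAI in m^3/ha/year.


Formula: MAI = Total Volume / Stand Age
MAI = 158.2 m^3/ha / 99 years
MAI = 1.6 m^3/ha/year

1.6


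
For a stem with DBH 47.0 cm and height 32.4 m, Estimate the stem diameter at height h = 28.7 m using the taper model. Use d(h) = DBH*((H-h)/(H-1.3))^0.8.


Taper: d(h) = DBH * ((H - h) / (H - 1.3))^0.8
Numerator = H - h = 32.4 - 28.7 = 3.7 m
Denominator = H - 1.3 = 32.4 - 1.3 = 31.1 m
Ratio = 3.7 / 31.1 = 0.11897
d = 47.0 * 0.11897^0.8 = 8.6 cm

8.6


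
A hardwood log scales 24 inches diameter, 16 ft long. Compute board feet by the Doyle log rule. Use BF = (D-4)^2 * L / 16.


Doyle: BF = (D - 4)^2 * L / 16
Adjusted diameter = 24 - 4 = 20 in
(D-4)^2 = 20^2 = 400
BF = 400 * 16 / 16 = 400 BF

400


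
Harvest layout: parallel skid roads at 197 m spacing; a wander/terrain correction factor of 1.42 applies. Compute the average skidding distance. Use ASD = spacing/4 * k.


Formula: ASD = (spacing / 4) * correction
Uncorrected distance = spacing / 4 = 197 / 4 = 49.25 m
ASD = 49.25 * 1.42 = 70 m

70


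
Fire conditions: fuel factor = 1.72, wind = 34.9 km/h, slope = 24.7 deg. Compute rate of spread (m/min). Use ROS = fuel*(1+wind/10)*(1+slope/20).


Formula: ROS = fuel * (1 + wind/10) * (1 + slope/20)
Wind factor = 1 + 34.9/10 = 4.49
Slope factor = 1 + 24.7/20 = 2.235
ROS = 1.72 * 4.49 * 2.235 = 17.26 m/min

17.26


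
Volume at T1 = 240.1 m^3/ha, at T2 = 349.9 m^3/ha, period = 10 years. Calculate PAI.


Formula: PAI = (V_T2 - V_T1) / (T2 - T1)
Volume increment = 349.9 - 240.1 = 109.8 m^3/ha
PAI = 109.8 / 10 = 10.98 m^3/ha/year

10.98


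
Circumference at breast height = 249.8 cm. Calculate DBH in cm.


Formula: DBH = C / pi
DBH = 249.8 / pi
pi = 3.14159...
DBH = 79.5 cm

79.5


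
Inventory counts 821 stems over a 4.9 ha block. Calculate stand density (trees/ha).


Formula: Stand Density = N_trees / Area_ha
Density = 821 trees / 4.9 ha
Density = 168 trees/ha

168


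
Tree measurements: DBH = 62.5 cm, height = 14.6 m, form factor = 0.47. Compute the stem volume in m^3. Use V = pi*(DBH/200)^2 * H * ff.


Formula: V = pi * (DBH/200)^2 * H * ff
Radius = DBH/200 = 62.5/200 = 0.3125 m
Radius^2 = 0.3125^2 = 0.09765625 m^2
V = pi * 0.09765625 * 14.6 * 0.47
V = 2.105 m^3

2.105


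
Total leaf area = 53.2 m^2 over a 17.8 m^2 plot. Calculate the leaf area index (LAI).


Formula: LAI = total leaf area / ground area  (dimensionless)
LAI = 53.2 m^2 / 17.8 m^2
LAI = 2.99

2.99


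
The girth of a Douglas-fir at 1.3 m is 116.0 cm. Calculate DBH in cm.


Formula: DBH = C / pi
DBH = 116.0 / pi
pi = 3.14159...
DBH = 36.9 cm

36.9


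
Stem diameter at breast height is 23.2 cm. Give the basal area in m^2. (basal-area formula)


Formula: BA = pi * (DBH/2)^2 / 10000  (cm^2 to m^2)
Radius = DBH/2 = 23.2/2 = 11.6 cm
BA = pi * 11.6^2 / 10000
   = 422.7327 cm^2 / 10000
   = 0.0423 m^2

0.0423


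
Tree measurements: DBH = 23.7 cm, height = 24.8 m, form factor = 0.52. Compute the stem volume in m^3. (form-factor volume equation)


Formula: V = pi * (DBH/200)^2 * H * ff
Radius = DBH/200 = 23.7/200 = 0.1185 m
Radius^2 = 0.1185^2 = 0.01404225 m^2
V = pi * 0.01404225 * 24.8 * 0.52
V = 0.569 m^3

0.569


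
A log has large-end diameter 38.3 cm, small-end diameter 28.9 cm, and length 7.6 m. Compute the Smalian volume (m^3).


Smalian: V = (A1 + A2)/2 * L,  A = pi*(D/200)^2
A1 = pi*(38.3/200)^2 = 0.115209 m^2
A2 = pi*(28.9/200)^2 = 0.065597 m^2
V = (0.115209+0.065597)/2*7.6 = 0.6871 m^3

0.6871


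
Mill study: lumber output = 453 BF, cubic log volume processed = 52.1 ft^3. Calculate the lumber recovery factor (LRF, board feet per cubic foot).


Formula: LRF = Lumber Output (BF) / Log Input (ft^3)
LRF = 453 BF / 52.1 ft^3
LRF = 8.69 BF/ft^3

8.69


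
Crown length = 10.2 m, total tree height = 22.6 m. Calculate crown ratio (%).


Formula: Crown Ratio = (Crown Length / Total Height) * 100
CR = (10.2 m / 22.6 m) * 100
CR = 0.4513 * 100 = 45.1%

45.1


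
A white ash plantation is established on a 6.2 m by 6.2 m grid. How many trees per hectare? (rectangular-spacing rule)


Formula: TPH = 10000 m^2/ha / (spacing_x * spacing_y)
Area per tree = 6.2 m * 6.2 m = 38.44 m^2
TPH = 10000 / 38.44 = 260 trees/ha

260


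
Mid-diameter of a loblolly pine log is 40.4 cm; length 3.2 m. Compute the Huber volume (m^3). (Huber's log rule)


Huber: V = Am * L,  Am = pi*(Dm/200)^2
Am = pi*(40.4/200)^2 = 0.12819 m^2
V = 0.12819*3.2 = 0.4102 m^3

0.4102


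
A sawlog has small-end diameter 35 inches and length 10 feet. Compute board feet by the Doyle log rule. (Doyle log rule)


Doyle: BF = (D - 4)^2 * L / 16
Adjusted diameter = 35 - 4 = 31 in
(D-4)^2 = 31^2 = 961
BF = 961 * 10 / 16 = 601 BF

601


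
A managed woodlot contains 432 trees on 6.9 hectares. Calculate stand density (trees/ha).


Formula: Stand Density = N_trees / Area_ha
Density = 432 trees / 6.9 ha
Density = 63 trees/ha

63


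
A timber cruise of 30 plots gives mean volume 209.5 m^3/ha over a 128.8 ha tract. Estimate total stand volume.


Formula: Total Volume = Mean Volume per ha * Total Area
Total Volume = 209.5 m^3/ha * 128.8 ha
Total Volume = 26984 m^3

26984


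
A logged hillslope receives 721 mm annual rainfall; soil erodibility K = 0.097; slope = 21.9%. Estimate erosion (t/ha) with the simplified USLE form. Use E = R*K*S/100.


Formula: E = R * K * S / 100  (simplified USLE)
R * K = 721 * 0.097 = 69.937
E = 69.937 * 21.9 / 100 = 15.32 t/ha

15.32


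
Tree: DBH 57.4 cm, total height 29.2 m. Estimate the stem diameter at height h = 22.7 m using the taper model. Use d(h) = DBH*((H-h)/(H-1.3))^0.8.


Taper: d(h) = DBH * ((H - h) / (H - 1.3))^0.8
Numerator = H - h = 29.2 - 22.7 = 6.5 m
Denominator = H - 1.3 = 29.2 - 1.3 = 27.9 m
Ratio = 6.5 / 27.9 = 0.23297
d = 57.4 * 0.23297^0.8 = 17.9 cm

17.9


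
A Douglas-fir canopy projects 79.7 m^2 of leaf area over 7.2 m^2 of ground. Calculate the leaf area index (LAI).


Formula: LAI = total leaf area / ground area  (dimensionless)
LAI = 79.7 m^2 / 7.2 m^2
LAI = 11.07

11.07


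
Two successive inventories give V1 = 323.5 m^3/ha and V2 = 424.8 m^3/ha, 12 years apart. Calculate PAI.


Formula: PAI = (V_T2 - V_T1) / (T2 - T1)
Volume increment = 424.8 - 323.5 = 101.3 m^3/ha
PAI = 101.3 / 12 = 8.44 m^3/ha/year

8.44


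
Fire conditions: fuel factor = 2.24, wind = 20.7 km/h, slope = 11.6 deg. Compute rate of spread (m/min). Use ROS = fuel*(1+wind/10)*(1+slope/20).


Formula: ROS = fuel * (1 + wind/10) * (1 + slope/20)
Wind factor = 1 + 20.7/10 = 3.07
Slope factor = 1 + 11.6/20 = 1.58
ROS = 2.24 * 3.07 * 1.58 = 10.87 m/min

10.87


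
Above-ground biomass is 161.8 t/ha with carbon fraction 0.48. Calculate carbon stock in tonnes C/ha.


Formula: Carbon Stock = Biomass * Carbon Fraction
C = 161.8 t/ha * 0.48
C = 77.7 t C/ha

77.7


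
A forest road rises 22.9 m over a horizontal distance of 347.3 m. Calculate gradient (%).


Formula: Gradient = rise / run * 100
Gradient = 22.9 / 347.3 * 100 = 6.6%

6.6


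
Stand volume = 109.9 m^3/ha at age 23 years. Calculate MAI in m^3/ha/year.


Formula: MAI = Total Volume / Stand Age
MAI = 109.9 m^3/ha / 23 years
MAI = 4.78 m^3/ha/year

4.78


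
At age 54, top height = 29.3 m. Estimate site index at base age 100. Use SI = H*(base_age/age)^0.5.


Formula: SI = H_dom * (base_age / age)^0.5
Age ratio = 100 / 54 = 1.85185
sqrt(age_ratio) = 1.36083
SI = 29.3 * 1.36083 = 39.9 m

39.9


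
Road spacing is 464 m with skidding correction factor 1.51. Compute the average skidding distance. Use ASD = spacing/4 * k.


Formula: ASD = (spacing / 4) * correction
Uncorrected distance = spacing / 4 = 464 / 4 = 116 m
ASD = 116 * 1.51 = 175 m

175


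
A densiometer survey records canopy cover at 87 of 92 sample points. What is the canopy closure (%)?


Formula: Canopy closure = covered points / total points * 100
Closure = 87 / 92 * 100
Closure = 0.9457 * 100 = 94.6%

94.6


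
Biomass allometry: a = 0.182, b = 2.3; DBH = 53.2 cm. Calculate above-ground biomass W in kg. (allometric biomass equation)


Formula: W = a * DBH^b  (allometric power law)
DBH^b = 53.2^2.3 = 9323.8817
W = 0.182 * 9323.8817 = 1696.9 kg

1696.9


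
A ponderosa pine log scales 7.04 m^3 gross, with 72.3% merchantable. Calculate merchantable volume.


Formula: MV = V_total * (merchantable_pct / 100)
Merchantable fraction = 72.3% / 100 = 0.723
MV = 7.04 m^3 * 0.723 = 5.09 m^3

5.09


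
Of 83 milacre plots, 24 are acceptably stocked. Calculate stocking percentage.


Formula: Stocking % = stocked plots / total plots * 100
Stocking = 24 / 83 * 100
Stocking = 0.2892 * 100 = 28.9%

28.9


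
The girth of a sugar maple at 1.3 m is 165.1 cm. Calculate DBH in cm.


Formula: DBH = C / pi
DBH = 165.1 / pi
pi = 3.14159...
DBH = 52.6 cm

52.6


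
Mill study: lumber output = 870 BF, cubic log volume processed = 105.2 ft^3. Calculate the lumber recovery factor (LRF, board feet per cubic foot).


Formula: LRF = Lumber Output (BF) / Log Input (ft^3)
LRF = 870 BF / 105.2 ft^3
LRF = 8.27 BF/ft^3

8.27


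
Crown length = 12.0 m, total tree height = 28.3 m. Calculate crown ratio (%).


Formula: Crown Ratio = (Crown Length / Total Height) * 100
CR = (12.0 m / 28.3 m) * 100
CR = 0.424 * 100 = 42.4%

42.4


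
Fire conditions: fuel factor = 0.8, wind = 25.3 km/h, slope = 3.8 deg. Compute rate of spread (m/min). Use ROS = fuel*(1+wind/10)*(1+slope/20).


Formula: ROS = fuel * (1 + wind/10) * (1 + slope/20)
Wind factor = 1 + 25.3/10 = 3.53
Slope factor = 1 + 3.8/20 = 1.19
ROS = 0.8 * 3.53 * 1.19 = 3.36 m/min

3.36


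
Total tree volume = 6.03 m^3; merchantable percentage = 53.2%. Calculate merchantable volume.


Formula: MV = V_total * (merchantable_pct / 100)
Merchantable fraction = 53.2% / 100 = 0.532
MV = 6.03 m^3 * 0.532 = 3.208 m^3

3.208


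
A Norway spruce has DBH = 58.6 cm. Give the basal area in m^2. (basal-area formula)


Formula: BA = pi * (DBH/2)^2 / 10000  (cm^2 to m^2)
Radius = DBH/2 = 58.6/2 = 29.3 cm
BA = pi * 29.3^2 / 10000
   = 2697.0259 cm^2 / 10000
   = 0.2697 m^2

0.2697


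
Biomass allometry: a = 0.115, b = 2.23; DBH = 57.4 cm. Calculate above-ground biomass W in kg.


Formula: W = a * DBH^b  (allometric power law)
DBH^b = 57.4^2.23 = 8363.22
W = 0.115 * 8363.22 = 961.8 kg

961.8


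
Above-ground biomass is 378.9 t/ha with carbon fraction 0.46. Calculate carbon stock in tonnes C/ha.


Formula: Carbon Stock = Biomass * Carbon Fraction
C = 378.9 t/ha * 0.46
C = 174.3 t C/ha

174.3


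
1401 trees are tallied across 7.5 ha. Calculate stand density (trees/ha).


Formula: Stand Density = N_trees / Area_ha
Density = 1401 trees / 7.5 ha
Density = 187 trees/ha

187


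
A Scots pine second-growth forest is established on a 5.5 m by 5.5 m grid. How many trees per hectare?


Formula: TPH = 10000 m^2/ha / (spacing_x * spacing_y)
Area per tree = 5.5 m * 5.5 m = 30.25 m^2
TPH = 10000 / 30.25 = 331 trees/ha

331


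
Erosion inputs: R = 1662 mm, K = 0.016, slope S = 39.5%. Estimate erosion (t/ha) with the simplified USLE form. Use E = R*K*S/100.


Formula: E = R * K * S / 100  (simplified USLE)
R * K = 1662 * 0.016 = 26.592
E = 26.592 * 39.5 / 100 = 10.5 t/ha

10.5


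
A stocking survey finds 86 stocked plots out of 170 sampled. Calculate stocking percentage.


Formula: Stocking % = stocked plots / total plots * 100
Stocking = 86 / 170 * 100
Stocking = 0.5059 * 100 = 50.6%

50.6


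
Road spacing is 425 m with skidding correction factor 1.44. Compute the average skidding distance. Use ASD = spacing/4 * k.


Formula: ASD = (spacing / 4) * correction
Uncorrected distance = spacing / 4 = 425 / 4 = 106.25 m
ASD = 106.25 * 1.44 = 153 m

153


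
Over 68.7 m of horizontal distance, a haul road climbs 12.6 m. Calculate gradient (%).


Formula: Gradient = rise / run * 100
Gradient = 12.6 / 68.7 * 100 = 18.3%

18.3


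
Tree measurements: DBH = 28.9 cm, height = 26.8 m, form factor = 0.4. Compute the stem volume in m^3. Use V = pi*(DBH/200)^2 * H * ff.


Formula: V = pi * (DBH/200)^2 * H * ff
Radius = DBH/200 = 28.9/200 = 0.1445 m
Radius^2 = 0.1445^2 = 0.02088025 m^2
V = pi * 0.02088025 * 26.8 * 0.4
V = 0.703 m^3

0.703


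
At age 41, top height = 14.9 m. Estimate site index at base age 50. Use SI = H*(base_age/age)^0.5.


Formula: SI = H_dom * (base_age / age)^0.5
Age ratio = 50 / 41 = 1.21951
sqrt(age_ratio) = 1.10432
SI = 14.9 * 1.10432 = 16.5 m

16.5


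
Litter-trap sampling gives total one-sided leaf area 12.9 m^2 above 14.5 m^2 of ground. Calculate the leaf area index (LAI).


Formula: LAI = total leaf area / ground area  (dimensionless)
LAI = 12.9 m^2 / 14.5 m^2
LAI = 0.89

0.89


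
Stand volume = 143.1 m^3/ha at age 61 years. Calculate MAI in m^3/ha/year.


Formula: MAI = Total Volume / Stand Age
MAI = 143.1 m^3/ha / 61 years
MAI = 2.35 m^3/ha/year

2.35


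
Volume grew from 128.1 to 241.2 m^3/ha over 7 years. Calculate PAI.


Formula: PAI = (V_T2 - V_T1) / (T2 - T1)
Volume increment = 241.2 - 128.1 = 113.1 m^3/ha
PAI = 113.1 / 7 = 16.16 m^3/ha/year

16.16


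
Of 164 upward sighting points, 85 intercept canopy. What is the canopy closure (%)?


Formula: Canopy closure = covered points / total points * 100
Closure = 85 / 164 * 100
Closure = 0.5183 * 100 = 51.8%

51.8


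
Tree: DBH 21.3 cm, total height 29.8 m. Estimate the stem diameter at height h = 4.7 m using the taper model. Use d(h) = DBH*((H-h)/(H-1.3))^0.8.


Taper: d(h) = DBH * ((H - h) / (H - 1.3))^0.8
Numerator = H - h = 29.8 - 4.7 = 25.1 m
Denominator = H - 1.3 = 29.8 - 1.3 = 28.5 m
Ratio = 25.1 / 28.5 = 0.8807
d = 21.3 * 0.8807^0.8 = 19.2 cm

19.2


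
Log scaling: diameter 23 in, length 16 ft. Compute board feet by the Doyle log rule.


Doyle: BF = (D - 4)^2 * L / 16
Adjusted diameter = 23 - 4 = 19 in
(D-4)^2 = 19^2 = 361
BF = 361 * 16 / 16 = 361 BF

361


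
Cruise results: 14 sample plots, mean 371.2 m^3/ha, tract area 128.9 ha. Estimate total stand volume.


Formula: Total Volume = Mean Volume per ha * Total Area
Total Volume = 371.2 m^3/ha * 128.9 ha
Total Volume = 47848 m^3

47848


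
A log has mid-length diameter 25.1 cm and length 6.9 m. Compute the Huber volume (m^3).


Huber: V = Am * L,  Am = pi*(Dm/200)^2
Am = pi*(25.1/200)^2 = 0.049481 m^2
V = 0.049481*6.9 = 0.3414 m^3

0.3414


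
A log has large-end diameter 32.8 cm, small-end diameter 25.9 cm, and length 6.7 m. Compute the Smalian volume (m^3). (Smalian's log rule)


Smalian: V = (A1 + A2)/2 * L,  A = pi*(D/200)^2
A1 = pi*(32.8/200)^2 = 0.084496 m^2
A2 = pi*(25.9/200)^2 = 0.052685 m^2
V = (0.084496+0.052685)/2*6.7 = 0.4596 m^3

0.4596


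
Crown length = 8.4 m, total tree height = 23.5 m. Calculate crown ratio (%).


Formula: Crown Ratio = (Crown Length / Total Height) * 100
CR = (8.4 m / 23.5 m) * 100
CR = 0.3574 * 100 = 35.7%

35.7


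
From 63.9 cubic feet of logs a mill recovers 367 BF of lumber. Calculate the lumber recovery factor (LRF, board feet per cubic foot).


Formula: LRF = Lumber Output (BF) / Log Input (ft^3)
LRF = 367 BF / 63.9 ft^3
LRF = 5.74 BF/ft^3

5.74


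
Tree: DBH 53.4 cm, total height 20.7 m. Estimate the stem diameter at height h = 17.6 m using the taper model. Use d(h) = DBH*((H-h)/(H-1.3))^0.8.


Taper: d(h) = DBH * ((H - h) / (H - 1.3))^0.8
Numerator = H - h = 20.7 - 17.6 = 3.1 m
Denominator = H - 1.3 = 20.7 - 1.3 = 19.4 m
Ratio = 3.1 / 19.4 = 0.15979
d = 53.4 * 0.15979^0.8 = 12.3 cm

12.3


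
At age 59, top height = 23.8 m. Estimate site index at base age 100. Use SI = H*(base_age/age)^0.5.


Formula: SI = H_dom * (base_age / age)^0.5
Age ratio = 100 / 59 = 1.69492
sqrt(age_ratio) = 1.30189
SI = 23.8 * 1.30189 = 31.0 m

31.0


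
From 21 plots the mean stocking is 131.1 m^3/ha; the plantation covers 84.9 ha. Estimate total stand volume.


Formula: Total Volume = Mean Volume per ha * Total Area
Total Volume = 131.1 m^3/ha * 84.9 ha
Total Volume = 11130 m^3

11130


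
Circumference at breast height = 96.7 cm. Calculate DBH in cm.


Formula: DBH = C / pi
DBH = 96.7 / pi
pi = 3.14159...
DBH = 30.8 cm

30.8


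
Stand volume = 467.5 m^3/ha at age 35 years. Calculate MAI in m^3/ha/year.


Formula: MAI = Total Volume / Stand Age
MAI = 467.5 m^3/ha / 35 years
MAI = 13.36 m^3/ha/year

13.36


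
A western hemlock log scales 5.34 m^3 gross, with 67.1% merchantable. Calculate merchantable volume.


Formula: MV = V_total * (merchantable_pct / 100)
Merchantable fraction = 67.1% / 100 = 0.671
MV = 5.34 m^3 * 0.671 = 3.583 m^3

3.583


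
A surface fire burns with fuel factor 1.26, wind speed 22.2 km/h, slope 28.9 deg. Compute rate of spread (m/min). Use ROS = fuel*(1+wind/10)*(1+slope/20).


Formula: ROS = fuel * (1 + wind/10) * (1 + slope/20)
Wind factor = 1 + 22.2/10 = 3.22
Slope factor = 1 + 28.9/20 = 2.445
ROS = 1.26 * 3.22 * 2.445 = 9.92 m/min

9.92


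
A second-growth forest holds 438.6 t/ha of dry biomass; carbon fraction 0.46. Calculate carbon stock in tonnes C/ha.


Formula: Carbon Stock = Biomass * Carbon Fraction
C = 438.6 t/ha * 0.46
C = 201.8 t C/ha

201.8


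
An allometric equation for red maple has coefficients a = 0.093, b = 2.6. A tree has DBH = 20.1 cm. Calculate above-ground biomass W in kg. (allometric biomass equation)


Formula: W = a * DBH^b  (allometric power law)
DBH^b = 20.1^2.6 = 2445.1739
W = 0.093 * 2445.1739 = 227.4 kg

227.4


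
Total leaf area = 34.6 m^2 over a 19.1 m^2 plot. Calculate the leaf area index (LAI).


Formula: LAI = total leaf area / ground area  (dimensionless)
LAI = 34.6 m^2 / 19.1 m^2
LAI = 1.81

1.81


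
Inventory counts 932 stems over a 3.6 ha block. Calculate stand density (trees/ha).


Formula: Stand Density = N_trees / Area_ha
Density = 932 trees / 3.6 ha
Density = 259 trees/ha

259


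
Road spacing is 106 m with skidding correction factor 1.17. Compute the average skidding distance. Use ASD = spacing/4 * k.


Formula: ASD = (spacing / 4) * correction
Uncorrected distance = spacing / 4 = 106 / 4 = 26.5 m
ASD = 26.5 * 1.17 = 31 m

31


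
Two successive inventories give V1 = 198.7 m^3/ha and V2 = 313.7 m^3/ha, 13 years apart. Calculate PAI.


Formula: PAI = (V_T2 - V_T1) / (T2 - T1)
Volume increment = 313.7 - 198.7 = 115.0 m^3/ha
PAI = 115.0 / 13 = 8.85 m^3/ha/year

8.85


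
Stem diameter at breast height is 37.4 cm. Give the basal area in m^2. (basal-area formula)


Formula: BA = pi * (DBH/2)^2 / 10000  (cm^2 to m^2)
Radius = DBH/2 = 37.4/2 = 18.7 cm
BA = pi * 18.7^2 / 10000
   = 1098.5835 cm^2 / 10000
   = 0.1099 m^2

0.1099


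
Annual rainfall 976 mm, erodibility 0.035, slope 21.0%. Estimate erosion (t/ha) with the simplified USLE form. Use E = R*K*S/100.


Formula: E = R * K * S / 100  (simplified USLE)
R * K = 976 * 0.035 = 34.16
E = 34.16 * 21.0 / 100 = 7.17 t/ha

7.17


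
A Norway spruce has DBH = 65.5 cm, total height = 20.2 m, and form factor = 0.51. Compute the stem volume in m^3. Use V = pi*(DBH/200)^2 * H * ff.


Formula: V = pi * (DBH/200)^2 * H * ff
Radius = DBH/200 = 65.5/200 = 0.3275 m
Radius^2 = 0.3275^2 = 0.10725625 m^2
V = pi * 0.10725625 * 20.2 * 0.51
V = 3.471 m^3

3.471


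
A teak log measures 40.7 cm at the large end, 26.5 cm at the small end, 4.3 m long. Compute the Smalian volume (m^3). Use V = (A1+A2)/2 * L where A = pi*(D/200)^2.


Smalian: V = (A1 + A2)/2 * L,  A = pi*(D/200)^2
A1 = pi*(40.7/200)^2 = 0.1301 m^2
A2 = pi*(26.5/200)^2 = 0.055155 m^2
V = (0.1301+0.055155)/2*4.3 = 0.3983 m^3

0.3983


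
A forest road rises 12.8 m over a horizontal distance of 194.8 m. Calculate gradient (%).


Formula: Gradient = rise / run * 100
Gradient = 12.8 / 194.8 * 100 = 6.6%

6.6


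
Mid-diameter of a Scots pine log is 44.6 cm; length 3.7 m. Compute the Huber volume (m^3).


Huber: V = Am * L,  Am = pi*(Dm/200)^2
Am = pi*(44.6/200)^2 = 0.156228 m^2
V = 0.156228*3.7 = 0.578 m^3

0.578


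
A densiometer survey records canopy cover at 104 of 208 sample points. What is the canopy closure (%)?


Formula: Canopy closure = covered points / total points * 100
Closure = 104 / 208 * 100
Closure = 0.5 * 100 = 50.0%

50.0


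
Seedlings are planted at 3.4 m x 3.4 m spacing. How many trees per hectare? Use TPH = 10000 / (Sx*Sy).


Formula: TPH = 10000 m^2/ha / (spacing_x * spacing_y)
Area per tree = 3.4 m * 3.4 m = 11.56 m^2
TPH = 10000 / 11.56 = 865 trees/ha

865


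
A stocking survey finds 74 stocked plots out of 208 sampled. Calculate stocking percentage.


Formula: Stocking % = stocked plots / total plots * 100
Stocking = 74 / 208 * 100
Stocking = 0.3558 * 100 = 35.6%

35.6


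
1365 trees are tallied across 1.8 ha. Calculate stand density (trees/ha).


Formula: Stand Density = N_trees / Area_ha
Density = 1365 trees / 1.8 ha
Density = 758 trees/ha

758


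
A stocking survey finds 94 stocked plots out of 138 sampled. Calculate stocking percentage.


Formula: Stocking % = stocked plots / total plots * 100
Stocking = 94 / 138 * 100
Stocking = 0.6812 * 100 = 68.1%

68.1


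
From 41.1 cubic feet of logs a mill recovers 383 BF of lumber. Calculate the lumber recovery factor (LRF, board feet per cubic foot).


Formula: LRF = Lumber Output (BF) / Log Input (ft^3)
LRF = 383 BF / 41.1 ft^3
LRF = 9.32 BF/ft^3

9.32


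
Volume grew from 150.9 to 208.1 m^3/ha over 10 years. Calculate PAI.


Formula: PAI = (V_T2 - V_T1) / (T2 - T1)
Volume increment = 208.1 - 150.9 = 57.2 m^3/ha
PAI = 57.2 / 10 = 5.72 m^3/ha/year

5.72


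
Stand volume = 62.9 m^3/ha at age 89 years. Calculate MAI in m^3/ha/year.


Formula: MAI = Total Volume / Stand Age
MAI = 62.9 m^3/ha / 89 years
MAI = 0.71 m^3/ha/year

0.71


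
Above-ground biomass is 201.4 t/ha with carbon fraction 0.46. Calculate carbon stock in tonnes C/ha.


Formula: Carbon Stock = Biomass * Carbon Fraction
C = 201.4 t/ha * 0.46
C = 92.6 t C/ha

92.6


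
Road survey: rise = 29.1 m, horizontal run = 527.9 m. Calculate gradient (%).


Formula: Gradient = rise / run * 100
Gradient = 29.1 / 527.9 * 100 = 5.5%

5.5


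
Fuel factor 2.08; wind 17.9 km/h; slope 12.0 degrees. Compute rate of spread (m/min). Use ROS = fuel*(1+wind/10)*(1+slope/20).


Formula: ROS = fuel * (1 + wind/10) * (1 + slope/20)
Wind factor = 1 + 17.9/10 = 2.79
Slope factor = 1 + 12.0/20 = 1.6
ROS = 2.08 * 2.79 * 1.6 = 9.29 m/min

9.29


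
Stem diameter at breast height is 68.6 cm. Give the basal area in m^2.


Formula: BA = pi * (DBH/2)^2 / 10000  (cm^2 to m^2)
Radius = DBH/2 = 68.6/2 = 34.3 cm
BA = pi * 34.3^2 / 10000
   = 3696.0523 cm^2 / 10000
   = 0.3696 m^2

0.3696


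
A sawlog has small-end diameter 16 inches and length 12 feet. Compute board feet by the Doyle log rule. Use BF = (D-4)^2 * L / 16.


Doyle: BF = (D - 4)^2 * L / 16
Adjusted diameter = 16 - 4 = 12 in
(D-4)^2 = 12^2 = 144
BF = 144 * 12 / 16 = 108 BF

108


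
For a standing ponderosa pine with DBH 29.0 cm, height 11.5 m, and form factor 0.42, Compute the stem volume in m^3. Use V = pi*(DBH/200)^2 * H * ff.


Formula: V = pi * (DBH/200)^2 * H * ff
Radius = DBH/200 = 29.0/200 = 0.145 m
Radius^2 = 0.145^2 = 0.021025 m^2
V = pi * 0.021025 * 11.5 * 0.42
V = 0.319 m^3

0.319


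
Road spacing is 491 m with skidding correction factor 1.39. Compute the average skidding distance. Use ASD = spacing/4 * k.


Formula: ASD = (spacing / 4) * correction
Uncorrected distance = spacing / 4 = 491 / 4 = 122.75 m
ASD = 122.75 * 1.39 = 171 m

171


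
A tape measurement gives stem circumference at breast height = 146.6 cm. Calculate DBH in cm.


Formula: DBH = C / pi
DBH = 146.6 / pi
pi = 3.14159...
DBH = 46.7 cm

46.7


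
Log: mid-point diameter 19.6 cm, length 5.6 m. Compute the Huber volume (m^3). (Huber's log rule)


Huber: V = Am * L,  Am = pi*(Dm/200)^2
Am = pi*(19.6/200)^2 = 0.030172 m^2
V = 0.030172*5.6 = 0.169 m^3

0.169


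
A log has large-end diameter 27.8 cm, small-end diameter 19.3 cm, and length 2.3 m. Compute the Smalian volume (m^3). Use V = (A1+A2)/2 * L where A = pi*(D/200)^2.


Smalian: V = (A1 + A2)/2 * L,  A = pi*(D/200)^2
A1 = pi*(27.8/200)^2 = 0.060699 m^2
A2 = pi*(19.3/200)^2 = 0.029255 m^2
V = (0.060699+0.029255)/2*2.3 = 0.1034 m^3

0.1034


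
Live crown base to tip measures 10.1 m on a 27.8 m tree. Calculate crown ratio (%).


Formula: Crown Ratio = (Crown Length / Total Height) * 100
CR = (10.1 m / 27.8 m) * 100
CR = 0.3633 * 100 = 36.3%

36.3


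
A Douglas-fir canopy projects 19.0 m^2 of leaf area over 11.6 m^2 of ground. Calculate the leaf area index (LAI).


Formula: LAI = total leaf area / ground area  (dimensionless)
LAI = 19.0 m^2 / 11.6 m^2
LAI = 1.64

1.64
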